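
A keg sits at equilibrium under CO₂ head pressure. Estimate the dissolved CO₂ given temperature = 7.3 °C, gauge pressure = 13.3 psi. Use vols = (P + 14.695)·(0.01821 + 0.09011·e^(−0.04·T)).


vols = (13.3 + 14.695)·(0.01821 + 0.09011·e^(−0.04·7.3))

2.3936 volumes


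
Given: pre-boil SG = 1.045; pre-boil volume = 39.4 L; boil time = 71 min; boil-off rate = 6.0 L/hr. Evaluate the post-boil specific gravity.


V_post = V_pre − rate·(t/60);  SG_post = 1 + (SG_pre−1)·V_pre/V_post
V_post = 39.4 − 6.0·(71/60) = 32.3000
SG_post = 1 + (1.045 − 1)·39.4/32.3000

1.0549


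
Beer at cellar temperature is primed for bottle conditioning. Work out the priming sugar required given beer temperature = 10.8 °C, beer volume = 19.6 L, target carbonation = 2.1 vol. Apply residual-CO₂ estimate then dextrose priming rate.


residual = 14.695·(0.01821 + 0.09011·e^(−0.04·T));  sugar = (target − residual)·4.0·V
residual = 14.695·(0.01821 + 0.09011·e^(−0.04·10.8)) = 1.1273
sugar = (2.1 − 1.1273)·4.0·19.6

76.2630 g


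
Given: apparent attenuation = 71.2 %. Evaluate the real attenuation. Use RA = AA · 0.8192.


RA = 71.2 · 0.8192

58.3270 %


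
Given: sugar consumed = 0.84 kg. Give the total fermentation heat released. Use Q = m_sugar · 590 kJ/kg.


Q = 0.84 · 590

495.6000 kJ


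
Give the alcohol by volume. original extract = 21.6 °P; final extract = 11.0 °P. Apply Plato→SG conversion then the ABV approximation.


SG = 259/(259 − P);  ABV = (OG − FG)·131.25
OG = 259/(259 − 21.6) = 1.0910
FG = 259/(259 − 11.0) = 1.0444
ABV = (1.0910 − 1.0444)·131.25

6.1203 % ABV


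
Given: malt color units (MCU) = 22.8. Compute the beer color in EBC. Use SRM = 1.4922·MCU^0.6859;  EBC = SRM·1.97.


SRM = 1.4922·22.8^0.6859 = 12.7419
EBC = 12.7419·1.97

25.1016 EBC


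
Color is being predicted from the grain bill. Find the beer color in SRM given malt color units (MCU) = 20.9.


SRM = 1.4922 · MCU^0.6859
SRM = 1.4922 · 20.9^0.6859

12.0037 SRM


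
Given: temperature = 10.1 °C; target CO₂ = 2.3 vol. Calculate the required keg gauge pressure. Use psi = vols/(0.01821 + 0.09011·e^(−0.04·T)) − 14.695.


psi = 2.3/(0.01821 + 0.09011·e^(−0.04·10.1)) − 14.695

14.6524 psi


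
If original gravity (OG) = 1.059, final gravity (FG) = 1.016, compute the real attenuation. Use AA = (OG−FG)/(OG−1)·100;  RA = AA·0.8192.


AA = (1.059 − 1.016)/(1.059 − 1)·100 = 72.8814
RA = 72.8814·0.8192

59.7044 %


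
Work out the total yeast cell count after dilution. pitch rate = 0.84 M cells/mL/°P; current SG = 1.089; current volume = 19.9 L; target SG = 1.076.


V_w = V·((SG_c−1)/(SG_t−1)−1);  °P = 259 − 259/SG_t;  cells = rate·(V+V_w)·°P
V_w = 19.9·((1.089−1)/(1.076−1)−1) = 3.4039
V_final = 19.9 + 3.4039 = 23.3039
°P = 259 − 259/1.076 = 18.2937
cells = 0.84·23.3039·18.2937

358.1046 billion cells


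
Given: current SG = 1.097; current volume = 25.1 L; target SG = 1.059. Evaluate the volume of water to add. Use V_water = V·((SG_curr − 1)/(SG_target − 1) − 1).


V_water = 25.1·((1.097 − 1)/(1.059 − 1) − 1)

16.1661 L


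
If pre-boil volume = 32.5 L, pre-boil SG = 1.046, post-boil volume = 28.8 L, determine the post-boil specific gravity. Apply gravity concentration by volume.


SG_post = 1 + (SG_pre − 1)·V_pre/V_post
pts_pre = (1.046 − 1)·1000 = 46.0000
pts_post = 46.0000·32.5/28.8 = 51.9097
SG_post = 1 + 51.9097/1000

1.0519


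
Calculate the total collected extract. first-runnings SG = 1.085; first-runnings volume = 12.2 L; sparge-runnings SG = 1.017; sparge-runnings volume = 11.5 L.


total = Σ (SG_i − 1)·1000·V_i
first = (1.085 − 1)·1000·12.2 = 1037.0000
sparge = (1.017 − 1)·1000·11.5 = 195.5000
total = 1037.0000 + 195.5000

1232.5000 gravity·L


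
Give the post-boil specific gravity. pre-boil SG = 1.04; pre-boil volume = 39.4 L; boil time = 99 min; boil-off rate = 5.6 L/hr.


V_post = V_pre − rate·(t/60);  SG_post = 1 + (SG_pre−1)·V_pre/V_post
V_post = 39.4 − 5.6·(99/60) = 30.1600
SG_post = 1 + (1.04 − 1)·39.4/30.1600

1.0523


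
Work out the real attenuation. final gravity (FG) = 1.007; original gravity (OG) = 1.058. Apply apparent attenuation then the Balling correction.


AA = (OG−FG)/(OG−1)·100;  RA = AA·0.8192
AA = (1.058 − 1.007)/(1.058 − 1)·100 = 87.9310
RA = 87.9310·0.8192

72.0331 %


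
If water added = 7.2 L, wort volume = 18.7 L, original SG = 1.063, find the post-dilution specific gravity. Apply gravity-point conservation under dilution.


SG_new = 1 + (SG_old − 1)·V_old/(V_old + V_water)
pts = (1.063 − 1)·1000·18.7/(18.7 + 7.2) = 45.4865
SG_new = 1 + 45.4865/1000

1.0455


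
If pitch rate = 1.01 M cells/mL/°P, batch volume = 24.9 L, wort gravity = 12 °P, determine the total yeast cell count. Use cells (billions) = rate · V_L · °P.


cells = 1.01 · 24.9 · 12

301.7880 billion cells


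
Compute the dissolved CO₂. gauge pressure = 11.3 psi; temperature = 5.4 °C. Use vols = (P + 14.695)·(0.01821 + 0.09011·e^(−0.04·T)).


vols = (11.3 + 14.695)·(0.01821 + 0.09011·e^(−0.04·5.4))

2.3607 volumes


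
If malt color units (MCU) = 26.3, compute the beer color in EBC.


SRM = 1.4922·MCU^0.6859;  EBC = SRM·1.97
SRM = 1.4922·26.3^0.6859 = 14.0532
EBC = 14.0532·1.97

27.6848 EBC


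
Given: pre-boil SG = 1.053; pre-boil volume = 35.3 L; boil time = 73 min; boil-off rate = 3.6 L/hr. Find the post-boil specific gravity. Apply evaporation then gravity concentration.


V_post = V_pre − rate·(t/60);  SG_post = 1 + (SG_pre−1)·V_pre/V_post
V_post = 35.3 − 3.6·(73/60) = 30.9200
SG_post = 1 + (1.053 − 1)·35.3/30.9200

1.0605


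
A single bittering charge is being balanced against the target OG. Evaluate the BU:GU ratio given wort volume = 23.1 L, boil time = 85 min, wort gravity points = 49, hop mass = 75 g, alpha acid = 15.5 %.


U = 1.65·0.000125^(GP/1000)·(1−e^(−0.04t))/4.15;  IBU = (α/100)·m·U·1000/V;  BU:GU = IBU/GP
U = 1.65·0.000125^(49/1000)·(1−e^(−0.04·85))/4.15 = 0.2474
IBU = (15.5/100)·75·0.2474·1000/23.1 = 124.5157
BU:GU = 124.5157/49

2.5411


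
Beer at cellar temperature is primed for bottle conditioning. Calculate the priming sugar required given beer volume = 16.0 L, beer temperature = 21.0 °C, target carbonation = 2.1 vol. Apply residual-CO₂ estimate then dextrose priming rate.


residual = 14.695·(0.01821 + 0.09011·e^(−0.04·T));  sugar = (target − residual)·4.0·V
residual = 14.695·(0.01821 + 0.09011·e^(−0.04·21.0)) = 0.8393
sugar = (2.1 − 0.8393)·4.0·16.0

80.6878 g


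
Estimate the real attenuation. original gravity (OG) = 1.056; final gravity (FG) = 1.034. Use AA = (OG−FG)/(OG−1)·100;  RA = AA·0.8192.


AA = (1.056 − 1.034)/(1.056 − 1)·100 = 39.2857
RA = 39.2857·0.8192

32.1829 %


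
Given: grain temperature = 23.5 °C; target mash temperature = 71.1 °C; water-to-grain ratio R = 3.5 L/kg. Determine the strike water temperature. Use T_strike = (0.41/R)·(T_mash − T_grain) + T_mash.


T_strike = (0.41/3.5)·(71.1 − 23.5) + 71.1

76.6760 °C


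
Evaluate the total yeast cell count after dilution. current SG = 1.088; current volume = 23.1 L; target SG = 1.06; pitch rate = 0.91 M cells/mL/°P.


V_w = V·((SG_c−1)/(SG_t−1)−1);  °P = 259 − 259/SG_t;  cells = rate·(V+V_w)·°P
V_w = 23.1·((1.088−1)/(1.06−1)−1) = 10.7800
V_final = 23.1 + 10.7800 = 33.8800
°P = 259 − 259/1.06 = 14.6604
cells = 0.91·33.8800·14.6604

451.9912 billion cells


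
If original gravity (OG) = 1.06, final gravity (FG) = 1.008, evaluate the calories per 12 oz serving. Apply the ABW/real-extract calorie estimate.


ABW = (OG−FG)·131.25·0.79/FG;  °P = 259 − 259/SG (for OG→OE and FG→AE);  RE = 0.1808·OE + 0.8192·AE;  Cal = (6.9·ABW + 4·(RE−0.1))·FG·3.55
ABW = (1.06 − 1.008)·131.25·0.79/1.008 = 5.3490
OE = 259 − 259/1.06 = 14.6604 °P
AE = 259 − 259/1.008 = 2.0556 °P
RE = 0.1808·14.6604 + 0.8192·2.0556 = 4.3345 °P
Cal = (6.9·5.3490 + 4·(4.3345−0.1))·1.008·3.55

192.6820 kcal


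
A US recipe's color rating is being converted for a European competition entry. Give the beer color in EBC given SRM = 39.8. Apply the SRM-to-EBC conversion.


EBC = SRM · 1.97
EBC = 39.8 · 1.97

78.4060 EBC


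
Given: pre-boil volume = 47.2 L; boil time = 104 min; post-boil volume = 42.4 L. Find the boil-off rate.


rate = (V_pre − V_post) / (t_min/60)
rate = (47.2 − 42.4) / (104/60)

2.7692 L/hr


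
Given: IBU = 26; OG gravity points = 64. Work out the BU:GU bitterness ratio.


BU:GU = IBU / OG_points
BU:GU = 26 / 64

0.4062


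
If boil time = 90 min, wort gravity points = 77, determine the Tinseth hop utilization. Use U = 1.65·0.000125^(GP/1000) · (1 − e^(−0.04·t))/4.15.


bigness = 1.65·0.000125^(77/1000) = 0.8259
boil_factor = (1 − e^(−0.04·90))/4.15 = 0.2344
U = 0.8259 · 0.2344

0.1936


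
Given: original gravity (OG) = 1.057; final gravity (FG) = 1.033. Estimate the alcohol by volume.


ABV = (OG − FG) · 131.25
ABV = (1.057 − 1.033) · 131.25

3.1500 % ABV


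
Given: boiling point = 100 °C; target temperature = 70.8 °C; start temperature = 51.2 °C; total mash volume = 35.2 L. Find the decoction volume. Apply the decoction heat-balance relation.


V_dec = V_total·(T_target − T_start)/(T_boil − T_start)
V_dec = 35.2·(70.8 − 51.2)/(100 − 51.2)

14.1377 L


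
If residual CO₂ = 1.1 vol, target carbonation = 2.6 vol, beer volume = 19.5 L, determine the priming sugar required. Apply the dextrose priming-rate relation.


sugar = (target − residual)·4.0·V
sugar = (2.6 − 1.1)·4.0·19.5

117.0000 g


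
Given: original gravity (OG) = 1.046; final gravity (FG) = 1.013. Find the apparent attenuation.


AA = (OG − FG)/(OG − 1) · 100
AA = (1.046 − 1.013)/(1.046 − 1) · 100

71.7391 %


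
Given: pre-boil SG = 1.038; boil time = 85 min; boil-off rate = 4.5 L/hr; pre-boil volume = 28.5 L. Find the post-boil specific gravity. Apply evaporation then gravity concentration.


V_post = V_pre − rate·(t/60);  SG_post = 1 + (SG_pre−1)·V_pre/V_post
V_post = 28.5 − 4.5·(85/60) = 22.1250
SG_post = 1 + (1.038 − 1)·28.5/22.1250

1.0489


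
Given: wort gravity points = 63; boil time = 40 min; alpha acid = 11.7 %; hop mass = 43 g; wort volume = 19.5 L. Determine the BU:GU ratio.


U = 1.65·0.000125^(GP/1000)·(1−e^(−0.04t))/4.15;  IBU = (α/100)·m·U·1000/V;  BU:GU = IBU/GP
U = 1.65·0.000125^(63/1000)·(1−e^(−0.04·40))/4.15 = 0.1801
IBU = (11.7/100)·43·0.1801·1000/19.5 = 46.4751
BU:GU = 46.4751/63

0.7377


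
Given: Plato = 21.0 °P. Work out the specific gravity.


SG = 259/(259 − P)
SG = 259/(259 − 21.0)

1.0882


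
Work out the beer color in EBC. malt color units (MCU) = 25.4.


SRM = 1.4922·MCU^0.6859;  EBC = SRM·1.97
SRM = 1.4922·25.4^0.6859 = 13.7215
EBC = 13.7215·1.97

27.0314 EBC


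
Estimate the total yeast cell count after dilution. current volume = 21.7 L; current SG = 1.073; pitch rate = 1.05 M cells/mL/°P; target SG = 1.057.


V_w = V·((SG_c−1)/(SG_t−1)−1);  °P = 259 − 259/SG_t;  cells = rate·(V+V_w)·°P
V_w = 21.7·((1.073−1)/(1.057−1)−1) = 6.0912
V_final = 21.7 + 6.0912 = 27.7912
°P = 259 − 259/1.057 = 13.9669
cells = 1.05·27.7912·13.9669

407.5648 billion cells


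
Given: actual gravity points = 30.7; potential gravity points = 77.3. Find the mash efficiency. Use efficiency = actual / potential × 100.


efficiency = 30.7 / 77.3 × 100

39.7154 %


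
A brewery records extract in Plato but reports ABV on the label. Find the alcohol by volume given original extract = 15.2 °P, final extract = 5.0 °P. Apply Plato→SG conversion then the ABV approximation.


SG = 259/(259 − P);  ABV = (OG − FG)·131.25
OG = 259/(259 − 15.2) = 1.0623
FG = 259/(259 − 5.0) = 1.0197
ABV = (1.0623 − 1.0197)·131.25

5.5993 % ABV


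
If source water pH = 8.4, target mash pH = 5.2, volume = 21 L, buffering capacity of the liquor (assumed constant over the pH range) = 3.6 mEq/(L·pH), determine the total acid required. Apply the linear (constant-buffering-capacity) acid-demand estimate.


acid = buffering capacity · (pH_source − pH_target) · V
acid = 3.6 · (8.4 − 5.2) · 21

241.9200 mEq


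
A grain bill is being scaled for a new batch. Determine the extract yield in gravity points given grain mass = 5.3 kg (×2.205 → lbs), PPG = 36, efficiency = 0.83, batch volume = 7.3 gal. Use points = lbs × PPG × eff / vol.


lbs = 5.3 × 2.205 = 11.6865
points = 11.6865 × 36 × 0.83 / 7.3

47.8346 points


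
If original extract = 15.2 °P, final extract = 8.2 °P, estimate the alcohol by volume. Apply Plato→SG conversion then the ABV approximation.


SG = 259/(259 − P);  ABV = (OG − FG)·131.25
OG = 259/(259 − 15.2) = 1.0623
FG = 259/(259 − 8.2) = 1.0327
ABV = (1.0623 − 1.0327)·131.25

3.8917 % ABV


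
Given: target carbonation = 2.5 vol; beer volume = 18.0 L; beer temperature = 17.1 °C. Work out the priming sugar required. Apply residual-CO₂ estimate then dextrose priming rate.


residual = 14.695·(0.01821 + 0.09011·e^(−0.04·T));  sugar = (target − residual)·4.0·V
residual = 14.695·(0.01821 + 0.09011·e^(−0.04·17.1)) = 0.9358
sugar = (2.5 − 0.9358)·4.0·18.0

112.6251 g


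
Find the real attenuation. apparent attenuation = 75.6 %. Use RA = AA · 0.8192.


RA = 75.6 · 0.8192

61.9315 %


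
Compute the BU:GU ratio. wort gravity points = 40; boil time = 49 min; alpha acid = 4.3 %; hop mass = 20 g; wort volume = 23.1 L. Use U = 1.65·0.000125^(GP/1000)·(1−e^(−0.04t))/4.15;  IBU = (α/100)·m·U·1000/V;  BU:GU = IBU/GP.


U = 1.65·0.000125^(40/1000)·(1−e^(−0.04·49))/4.15 = 0.2384
IBU = (4.3/100)·20·0.2384·1000/23.1 = 8.8769
BU:GU = 8.8769/40

0.2219


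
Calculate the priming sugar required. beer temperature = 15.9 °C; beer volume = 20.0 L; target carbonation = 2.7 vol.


residual = 14.695·(0.01821 + 0.09011·e^(−0.04·T));  sugar = (target − residual)·4.0·V
residual = 14.695·(0.01821 + 0.09011·e^(−0.04·15.9)) = 0.9686
sugar = (2.7 − 0.9686)·4.0·20.0

138.5106 g


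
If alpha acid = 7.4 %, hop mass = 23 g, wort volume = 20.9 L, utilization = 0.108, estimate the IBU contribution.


IBU = (α/100)·mass·U·1000 / V
IBU = (7.4/100)·23·0.108·1000 / 20.9

8.7950 IBU


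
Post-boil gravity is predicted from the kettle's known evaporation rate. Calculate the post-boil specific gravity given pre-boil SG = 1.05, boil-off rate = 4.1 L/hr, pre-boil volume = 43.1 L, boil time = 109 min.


V_post = V_pre − rate·(t/60);  SG_post = 1 + (SG_pre−1)·V_pre/V_post
V_post = 43.1 − 4.1·(109/60) = 35.6517
SG_post = 1 + (1.05 − 1)·43.1/35.6517

1.0604


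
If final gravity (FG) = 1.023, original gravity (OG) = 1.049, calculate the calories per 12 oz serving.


ABW = (OG−FG)·131.25·0.79/FG;  °P = 259 − 259/SG (for OG→OE and FG→AE);  RE = 0.1808·OE + 0.8192·AE;  Cal = (6.9·ABW + 4·(RE−0.1))·FG·3.55
ABW = (1.049 − 1.023)·131.25·0.79/1.023 = 2.6353
OE = 259 − 259/1.049 = 12.0982 °P
AE = 259 − 259/1.023 = 5.8231 °P
RE = 0.1808·12.0982 + 0.8192·5.8231 = 6.9576 °P
Cal = (6.9·2.6353 + 4·(6.9576−0.1))·1.023·3.55

165.6532 kcal


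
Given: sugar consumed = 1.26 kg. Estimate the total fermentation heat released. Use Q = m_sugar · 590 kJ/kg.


Q = 1.26 · 590

743.4000 kJ


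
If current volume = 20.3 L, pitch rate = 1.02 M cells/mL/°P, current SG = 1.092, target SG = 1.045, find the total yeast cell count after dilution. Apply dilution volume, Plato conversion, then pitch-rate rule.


V_w = V·((SG_c−1)/(SG_t−1)−1);  °P = 259 − 259/SG_t;  cells = rate·(V+V_w)·°P
V_w = 20.3·((1.092−1)/(1.045−1)−1) = 21.2022
V_final = 20.3 + 21.2022 = 41.5022
°P = 259 − 259/1.045 = 11.1531
cells = 1.02·41.5022·11.1531

472.1364 billion cells


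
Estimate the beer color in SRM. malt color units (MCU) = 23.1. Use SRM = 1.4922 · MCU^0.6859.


SRM = 1.4922 · 23.1^0.6859

12.8567 SRM


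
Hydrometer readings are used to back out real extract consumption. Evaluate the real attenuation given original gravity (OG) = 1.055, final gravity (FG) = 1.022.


AA = (OG−FG)/(OG−1)·100;  RA = AA·0.8192
AA = (1.055 − 1.022)/(1.055 − 1)·100 = 60.0000
RA = 60.0000·0.8192

49.1520 %


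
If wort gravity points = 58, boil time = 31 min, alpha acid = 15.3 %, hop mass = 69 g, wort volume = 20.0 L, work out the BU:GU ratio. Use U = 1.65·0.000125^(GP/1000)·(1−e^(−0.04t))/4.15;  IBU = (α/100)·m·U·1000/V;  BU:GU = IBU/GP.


U = 1.65·0.000125^(58/1000)·(1−e^(−0.04·31))/4.15 = 0.1678
IBU = (15.3/100)·69·0.1678·1000/20.0 = 88.5527
BU:GU = 88.5527/58

1.5268


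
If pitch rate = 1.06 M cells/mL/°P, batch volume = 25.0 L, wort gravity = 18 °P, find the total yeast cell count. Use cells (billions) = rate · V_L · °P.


cells = 1.06 · 25.0 · 18

477.0000 billion cells


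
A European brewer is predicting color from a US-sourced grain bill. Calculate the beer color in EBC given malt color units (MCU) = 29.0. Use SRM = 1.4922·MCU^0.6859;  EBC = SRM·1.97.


SRM = 1.4922·29.0^0.6859 = 15.0275
EBC = 15.0275·1.97

29.6041 EBC


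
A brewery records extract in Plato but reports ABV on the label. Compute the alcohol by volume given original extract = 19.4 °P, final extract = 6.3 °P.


SG = 259/(259 − P);  ABV = (OG − FG)·131.25
OG = 259/(259 − 19.4) = 1.0810
FG = 259/(259 − 6.3) = 1.0249
ABV = (1.0810 − 1.0249)·131.25

7.3549 % ABV


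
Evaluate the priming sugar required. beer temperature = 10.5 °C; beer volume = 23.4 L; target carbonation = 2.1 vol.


residual = 14.695·(0.01821 + 0.09011·e^(−0.04·T));  sugar = (target − residual)·4.0·V
residual = 14.695·(0.01821 + 0.09011·e^(−0.04·10.5)) = 1.1376
sugar = (2.1 − 1.1376)·4.0·23.4

90.0773 g


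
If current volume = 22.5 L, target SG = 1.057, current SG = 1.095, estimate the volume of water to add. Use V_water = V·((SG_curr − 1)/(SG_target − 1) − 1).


V_water = 22.5·((1.095 − 1)/(1.057 − 1) − 1)

15.0000 L


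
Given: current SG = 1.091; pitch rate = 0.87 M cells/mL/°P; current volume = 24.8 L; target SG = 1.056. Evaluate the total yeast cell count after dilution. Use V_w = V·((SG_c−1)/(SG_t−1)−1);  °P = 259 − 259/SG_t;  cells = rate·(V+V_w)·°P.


V_w = 24.8·((1.091−1)/(1.056−1)−1) = 15.5000
V_final = 24.8 + 15.5000 = 40.3000
°P = 259 − 259/1.056 = 13.7348
cells = 0.87·40.3000·13.7348

481.5575 billion cells


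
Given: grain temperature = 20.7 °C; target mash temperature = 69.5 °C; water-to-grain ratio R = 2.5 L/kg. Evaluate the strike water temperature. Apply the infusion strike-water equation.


T_strike = (0.41/R)·(T_mash − T_grain) + T_mash
T_strike = (0.41/2.5)·(69.5 − 20.7) + 69.5

77.5032 °C


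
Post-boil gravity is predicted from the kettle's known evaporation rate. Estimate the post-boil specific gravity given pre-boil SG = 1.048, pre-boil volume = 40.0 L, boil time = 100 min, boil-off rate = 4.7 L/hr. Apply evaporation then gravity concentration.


V_post = V_pre − rate·(t/60);  SG_post = 1 + (SG_pre−1)·V_pre/V_post
V_post = 40.0 − 4.7·(100/60) = 32.1667
SG_post = 1 + (1.048 − 1)·40.0/32.1667

1.0597


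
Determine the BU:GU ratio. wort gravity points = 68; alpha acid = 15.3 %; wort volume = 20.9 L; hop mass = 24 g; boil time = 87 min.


U = 1.65·0.000125^(GP/1000)·(1−e^(−0.04t))/4.15;  IBU = (α/100)·m·U·1000/V;  BU:GU = IBU/GP
U = 1.65·0.000125^(68/1000)·(1−e^(−0.04·87))/4.15 = 0.2091
IBU = (15.3/100)·24·0.2091·1000/20.9 = 36.7445
BU:GU = 36.7445/68

0.5404


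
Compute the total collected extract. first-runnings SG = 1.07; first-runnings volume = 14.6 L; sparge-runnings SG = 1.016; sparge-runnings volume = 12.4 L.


total = Σ (SG_i − 1)·1000·V_i
first = (1.07 − 1)·1000·14.6 = 1022.0000
sparge = (1.016 − 1)·1000·12.4 = 198.4000
total = 1022.0000 + 198.4000

1220.4000 gravity·L


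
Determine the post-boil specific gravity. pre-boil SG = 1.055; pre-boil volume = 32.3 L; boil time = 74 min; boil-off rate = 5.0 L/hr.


V_post = V_pre − rate·(t/60);  SG_post = 1 + (SG_pre−1)·V_pre/V_post
V_post = 32.3 − 5.0·(74/60) = 26.1333
SG_post = 1 + (1.055 − 1)·32.3/26.1333

1.0680


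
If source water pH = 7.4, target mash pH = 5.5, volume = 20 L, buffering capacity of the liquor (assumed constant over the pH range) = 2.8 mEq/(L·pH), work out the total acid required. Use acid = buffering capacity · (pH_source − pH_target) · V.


acid = 2.8 · (7.4 − 5.5) · 20

106.4000 mEq


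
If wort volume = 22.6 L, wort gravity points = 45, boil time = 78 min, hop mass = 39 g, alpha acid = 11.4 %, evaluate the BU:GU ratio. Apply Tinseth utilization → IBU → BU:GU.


U = 1.65·0.000125^(GP/1000)·(1−e^(−0.04t))/4.15;  IBU = (α/100)·m·U·1000/V;  BU:GU = IBU/GP
U = 1.65·0.000125^(45/1000)·(1−e^(−0.04·78))/4.15 = 0.2536
IBU = (11.4/100)·39·0.2536·1000/22.6 = 49.8935
BU:GU = 49.8935/45

1.1087


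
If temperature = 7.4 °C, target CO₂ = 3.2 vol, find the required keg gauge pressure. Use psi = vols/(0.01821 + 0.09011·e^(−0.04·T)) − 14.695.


psi = 3.2/(0.01821 + 0.09011·e^(−0.04·7.4)) − 14.695

22.8493 psi


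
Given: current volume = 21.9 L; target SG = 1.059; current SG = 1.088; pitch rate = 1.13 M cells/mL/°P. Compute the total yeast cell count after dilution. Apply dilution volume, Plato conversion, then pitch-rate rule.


V_w = V·((SG_c−1)/(SG_t−1)−1);  °P = 259 − 259/SG_t;  cells = rate·(V+V_w)·°P
V_w = 21.9·((1.088−1)/(1.059−1)−1) = 10.7644
V_final = 21.9 + 10.7644 = 32.6644
°P = 259 − 259/1.059 = 14.4297
cells = 1.13·32.6644·14.4297

532.6097 billion cells


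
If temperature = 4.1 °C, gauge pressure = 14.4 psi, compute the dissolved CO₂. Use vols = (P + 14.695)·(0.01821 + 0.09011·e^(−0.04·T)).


vols = (14.4 + 14.695)·(0.01821 + 0.09011·e^(−0.04·4.1))

2.7550 volumes


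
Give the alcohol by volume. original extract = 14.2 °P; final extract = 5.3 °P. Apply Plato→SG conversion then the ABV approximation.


SG = 259/(259 − P);  ABV = (OG − FG)·131.25
OG = 259/(259 − 14.2) = 1.0580
FG = 259/(259 − 5.3) = 1.0209
ABV = (1.0580 − 1.0209)·131.25

4.8714 % ABV


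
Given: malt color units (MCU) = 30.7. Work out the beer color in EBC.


SRM = 1.4922·MCU^0.6859;  EBC = SRM·1.97
SRM = 1.4922·30.7^0.6859 = 15.6263
EBC = 15.6263·1.97

30.7837 EBC


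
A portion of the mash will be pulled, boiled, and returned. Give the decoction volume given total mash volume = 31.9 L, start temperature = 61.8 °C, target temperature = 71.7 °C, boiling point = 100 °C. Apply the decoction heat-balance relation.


V_dec = V_total·(T_target − T_start)/(T_boil − T_start)
V_dec = 31.9·(71.7 − 61.8)/(100 − 61.8)

8.2673 L


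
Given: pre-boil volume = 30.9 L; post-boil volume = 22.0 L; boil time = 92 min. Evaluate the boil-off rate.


rate = (V_pre − V_post) / (t_min/60)
rate = (30.9 − 22.0) / (92/60)

5.8043 L/hr


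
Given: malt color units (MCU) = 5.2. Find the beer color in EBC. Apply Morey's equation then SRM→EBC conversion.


SRM = 1.4922·MCU^0.6859;  EBC = SRM·1.97
SRM = 1.4922·5.2^0.6859 = 4.6231
EBC = 4.6231·1.97

9.1075 EBC


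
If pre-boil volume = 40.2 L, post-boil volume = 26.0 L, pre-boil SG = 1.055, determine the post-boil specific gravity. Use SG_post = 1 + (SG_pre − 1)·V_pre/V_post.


pts_pre = (1.055 − 1)·1000 = 55.0000
pts_post = 55.0000·40.2/26.0 = 85.0385
SG_post = 1 + 85.0385/1000

1.0850


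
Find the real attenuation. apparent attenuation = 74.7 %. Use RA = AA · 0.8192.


RA = 74.7 · 0.8192

61.1942 %


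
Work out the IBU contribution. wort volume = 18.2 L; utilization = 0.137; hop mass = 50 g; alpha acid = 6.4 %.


IBU = (α/100)·mass·U·1000 / V
IBU = (6.4/100)·50·0.137·1000 / 18.2

24.0879 IBU


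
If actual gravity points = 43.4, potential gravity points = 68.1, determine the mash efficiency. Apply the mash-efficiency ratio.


efficiency = actual / potential × 100
efficiency = 43.4 / 68.1 × 100

63.7298 %


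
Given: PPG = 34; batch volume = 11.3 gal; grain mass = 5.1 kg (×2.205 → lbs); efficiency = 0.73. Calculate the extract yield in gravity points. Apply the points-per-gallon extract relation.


points = lbs × PPG × eff / vol
lbs = 5.1 × 2.205 = 11.2455
points = 11.2455 × 34 × 0.73 / 11.3

24.7003 points


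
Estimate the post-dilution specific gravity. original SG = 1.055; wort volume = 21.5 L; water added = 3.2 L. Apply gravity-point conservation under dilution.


SG_new = 1 + (SG_old − 1)·V_old/(V_old + V_water)
pts = (1.055 − 1)·1000·21.5/(21.5 + 3.2) = 47.8745
SG_new = 1 + 47.8745/1000

1.0479


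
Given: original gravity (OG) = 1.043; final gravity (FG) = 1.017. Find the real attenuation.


AA = (OG−FG)/(OG−1)·100;  RA = AA·0.8192
AA = (1.043 − 1.017)/(1.043 − 1)·100 = 60.4651
RA = 60.4651·0.8192

49.5330 %


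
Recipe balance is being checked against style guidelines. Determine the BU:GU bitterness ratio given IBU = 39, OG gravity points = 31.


BU:GU = IBU / OG_points
BU:GU = 39 / 31

1.2581


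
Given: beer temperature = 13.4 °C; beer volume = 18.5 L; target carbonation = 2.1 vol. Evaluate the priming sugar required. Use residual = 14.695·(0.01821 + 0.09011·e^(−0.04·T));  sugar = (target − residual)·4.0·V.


residual = 14.695·(0.01821 + 0.09011·e^(−0.04·13.4)) = 1.0423
sugar = (2.1 − 1.0423)·4.0·18.5

78.2665 g


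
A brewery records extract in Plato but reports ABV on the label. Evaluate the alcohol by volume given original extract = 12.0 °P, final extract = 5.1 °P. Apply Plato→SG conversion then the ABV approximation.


SG = 259/(259 − P);  ABV = (OG − FG)·131.25
OG = 259/(259 − 12.0) = 1.0486
FG = 259/(259 − 5.1) = 1.0201
ABV = (1.0486 − 1.0201)·131.25

3.7401 % ABV


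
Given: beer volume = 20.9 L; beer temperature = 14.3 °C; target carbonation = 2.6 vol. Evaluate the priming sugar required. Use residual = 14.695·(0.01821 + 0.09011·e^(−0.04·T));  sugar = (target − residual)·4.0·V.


residual = 14.695·(0.01821 + 0.09011·e^(−0.04·14.3)) = 1.0149
sugar = (2.6 − 1.0149)·4.0·20.9

132.5102 g


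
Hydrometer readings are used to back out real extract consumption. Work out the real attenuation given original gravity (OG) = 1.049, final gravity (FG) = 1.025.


AA = (OG−FG)/(OG−1)·100;  RA = AA·0.8192
AA = (1.049 − 1.025)/(1.049 − 1)·100 = 48.9796
RA = 48.9796·0.8192

40.1241 %


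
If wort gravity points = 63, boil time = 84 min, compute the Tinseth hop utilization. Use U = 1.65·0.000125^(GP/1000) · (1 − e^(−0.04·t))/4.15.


bigness = 1.65·0.000125^(63/1000) = 0.9367
boil_factor = (1 − e^(−0.04·84))/4.15 = 0.2326
U = 0.9367 · 0.2326

0.2179


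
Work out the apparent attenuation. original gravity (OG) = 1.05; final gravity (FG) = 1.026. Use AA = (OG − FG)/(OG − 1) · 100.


AA = (1.05 − 1.026)/(1.05 − 1) · 100

48.0000 %


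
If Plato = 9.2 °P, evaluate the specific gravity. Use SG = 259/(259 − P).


SG = 259/(259 − 9.2)

1.0368


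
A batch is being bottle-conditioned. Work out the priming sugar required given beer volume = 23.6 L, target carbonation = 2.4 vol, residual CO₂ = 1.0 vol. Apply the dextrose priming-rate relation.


sugar = (target − residual)·4.0·V
sugar = (2.4 − 1.0)·4.0·23.6

132.1600 g


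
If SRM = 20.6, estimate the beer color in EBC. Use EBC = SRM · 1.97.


EBC = 20.6 · 1.97

40.5820 EBC


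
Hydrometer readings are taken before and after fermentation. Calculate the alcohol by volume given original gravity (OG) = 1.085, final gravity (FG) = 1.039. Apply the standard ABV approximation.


ABV = (OG − FG) · 131.25
ABV = (1.085 − 1.039) · 131.25

6.0375 % ABV


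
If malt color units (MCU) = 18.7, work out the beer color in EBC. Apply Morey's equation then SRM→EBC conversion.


SRM = 1.4922·MCU^0.6859;  EBC = SRM·1.97
SRM = 1.4922·18.7^0.6859 = 11.1220
EBC = 11.1220·1.97

21.9104 EBC


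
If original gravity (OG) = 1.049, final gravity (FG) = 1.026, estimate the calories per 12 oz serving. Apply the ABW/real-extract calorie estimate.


ABW = (OG−FG)·131.25·0.79/FG;  °P = 259 − 259/SG (for OG→OE and FG→AE);  RE = 0.1808·OE + 0.8192·AE;  Cal = (6.9·ABW + 4·(RE−0.1))·FG·3.55
ABW = (1.049 − 1.026)·131.25·0.79/1.026 = 2.3244
OE = 259 − 259/1.049 = 12.0982 °P
AE = 259 − 259/1.026 = 6.5634 °P
RE = 0.1808·12.0982 + 0.8192·6.5634 = 7.5641 °P
Cal = (6.9·2.3244 + 4·(7.5641−0.1))·1.026·3.55

167.1612 kcal


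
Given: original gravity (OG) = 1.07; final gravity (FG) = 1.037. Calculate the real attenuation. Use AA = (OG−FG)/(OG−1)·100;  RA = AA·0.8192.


AA = (1.07 − 1.037)/(1.07 − 1)·100 = 47.1429
RA = 47.1429·0.8192

38.6194 %


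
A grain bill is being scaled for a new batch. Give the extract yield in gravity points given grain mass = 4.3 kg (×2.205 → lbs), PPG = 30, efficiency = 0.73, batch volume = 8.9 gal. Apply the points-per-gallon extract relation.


points = lbs × PPG × eff / vol
lbs = 4.3 × 2.205 = 9.4815
points = 9.4815 × 30 × 0.73 / 8.9

23.3309 points


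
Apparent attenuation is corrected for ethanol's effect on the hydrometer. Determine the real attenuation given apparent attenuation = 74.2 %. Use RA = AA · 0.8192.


RA = 74.2 · 0.8192

60.7846 %


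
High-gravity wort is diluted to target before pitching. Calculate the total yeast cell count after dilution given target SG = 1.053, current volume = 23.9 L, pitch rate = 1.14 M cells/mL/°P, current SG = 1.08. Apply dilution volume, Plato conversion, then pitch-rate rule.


V_w = V·((SG_c−1)/(SG_t−1)−1);  °P = 259 − 259/SG_t;  cells = rate·(V+V_w)·°P
V_w = 23.9·((1.08−1)/(1.053−1)−1) = 12.1755
V_final = 23.9 + 12.1755 = 36.0755
°P = 259 − 259/1.053 = 13.0361
cells = 1.14·36.0755·13.0361

536.1226 billion cells


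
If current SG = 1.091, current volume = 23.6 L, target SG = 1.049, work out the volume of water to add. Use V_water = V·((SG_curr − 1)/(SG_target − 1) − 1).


V_water = 23.6·((1.091 − 1)/(1.049 − 1) − 1)

20.2286 L


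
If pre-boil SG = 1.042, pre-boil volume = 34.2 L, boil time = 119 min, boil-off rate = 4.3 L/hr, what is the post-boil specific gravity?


V_post = V_pre − rate·(t/60);  SG_post = 1 + (SG_pre−1)·V_pre/V_post
V_post = 34.2 − 4.3·(119/60) = 25.6717
SG_post = 1 + (1.042 − 1)·34.2/25.6717

1.0560


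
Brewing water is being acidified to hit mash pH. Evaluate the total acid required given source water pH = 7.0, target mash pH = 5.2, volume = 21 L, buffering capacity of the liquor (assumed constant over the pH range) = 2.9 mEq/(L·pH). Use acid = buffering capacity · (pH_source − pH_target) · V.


acid = 2.9 · (7.0 − 5.2) · 21

109.6200 mEq


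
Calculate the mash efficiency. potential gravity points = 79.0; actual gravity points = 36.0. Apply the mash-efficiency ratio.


efficiency = actual / potential × 100
efficiency = 36.0 / 79.0 × 100

45.5696 %


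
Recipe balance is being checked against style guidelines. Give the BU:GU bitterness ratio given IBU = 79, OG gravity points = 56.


BU:GU = IBU / OG_points
BU:GU = 79 / 56

1.4107


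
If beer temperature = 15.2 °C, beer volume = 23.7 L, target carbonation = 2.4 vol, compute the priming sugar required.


residual = 14.695·(0.01821 + 0.09011·e^(−0.04·T));  sugar = (target − residual)·4.0·V
residual = 14.695·(0.01821 + 0.09011·e^(−0.04·15.2)) = 0.9885
sugar = (2.4 − 0.9885)·4.0·23.7

133.8080 g


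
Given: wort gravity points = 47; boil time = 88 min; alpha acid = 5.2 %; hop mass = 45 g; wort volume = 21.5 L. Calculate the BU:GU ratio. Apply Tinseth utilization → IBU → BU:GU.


U = 1.65·0.000125^(GP/1000)·(1−e^(−0.04t))/4.15;  IBU = (α/100)·m·U·1000/V;  BU:GU = IBU/GP
U = 1.65·0.000125^(47/1000)·(1−e^(−0.04·88))/4.15 = 0.2529
IBU = (5.2/100)·45·0.2529·1000/21.5 = 27.5245
BU:GU = 27.5245/47

0.5856


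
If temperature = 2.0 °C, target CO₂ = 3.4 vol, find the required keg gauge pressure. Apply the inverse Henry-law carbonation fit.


psi = vols/(0.01821 + 0.09011·e^(−0.04·T)) − 14.695
psi = 3.4/(0.01821 + 0.09011·e^(−0.04·2.0)) − 14.695

18.8382 psi


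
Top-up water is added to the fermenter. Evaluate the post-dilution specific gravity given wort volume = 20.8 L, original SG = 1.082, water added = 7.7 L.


SG_new = 1 + (SG_old − 1)·V_old/(V_old + V_water)
pts = (1.082 − 1)·1000·20.8/(20.8 + 7.7) = 59.8456
SG_new = 1 + 59.8456/1000

1.0598


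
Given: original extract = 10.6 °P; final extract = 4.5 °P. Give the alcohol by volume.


SG = 259/(259 − P);  ABV = (OG − FG)·131.25
OG = 259/(259 − 10.6) = 1.0427
FG = 259/(259 − 4.5) = 1.0177
ABV = (1.0427 − 1.0177)·131.25

3.2801 % ABV


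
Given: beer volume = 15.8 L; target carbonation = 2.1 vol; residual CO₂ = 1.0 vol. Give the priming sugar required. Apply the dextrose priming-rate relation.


sugar = (target − residual)·4.0·V
sugar = (2.1 − 1.0)·4.0·15.8

69.5200 g


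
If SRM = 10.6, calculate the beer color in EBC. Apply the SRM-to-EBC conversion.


EBC = SRM · 1.97
EBC = 10.6 · 1.97

20.8820 EBC


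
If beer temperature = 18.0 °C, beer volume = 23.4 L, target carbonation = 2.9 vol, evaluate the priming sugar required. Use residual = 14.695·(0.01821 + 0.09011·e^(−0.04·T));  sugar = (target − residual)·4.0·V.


residual = 14.695·(0.01821 + 0.09011·e^(−0.04·18.0)) = 0.9121
sugar = (2.9 − 0.9121)·4.0·23.4

186.0640 g


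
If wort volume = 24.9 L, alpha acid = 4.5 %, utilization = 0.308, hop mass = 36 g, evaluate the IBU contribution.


IBU = (α/100)·mass·U·1000 / V
IBU = (4.5/100)·36·0.308·1000 / 24.9

20.0386 IBU


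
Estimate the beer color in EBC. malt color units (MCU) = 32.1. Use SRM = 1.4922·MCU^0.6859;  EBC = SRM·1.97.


SRM = 1.4922·32.1^0.6859 = 16.1116
EBC = 16.1116·1.97

31.7399 EBC


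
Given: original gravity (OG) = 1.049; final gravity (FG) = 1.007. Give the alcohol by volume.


ABV = (OG − FG) · 131.25
ABV = (1.049 − 1.007) · 131.25

5.5125 % ABV


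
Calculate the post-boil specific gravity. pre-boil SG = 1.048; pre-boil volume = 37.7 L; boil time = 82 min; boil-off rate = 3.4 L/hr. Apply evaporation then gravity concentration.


V_post = V_pre − rate·(t/60);  SG_post = 1 + (SG_pre−1)·V_pre/V_post
V_post = 37.7 − 3.4·(82/60) = 33.0533
SG_post = 1 + (1.048 − 1)·37.7/33.0533

1.0547


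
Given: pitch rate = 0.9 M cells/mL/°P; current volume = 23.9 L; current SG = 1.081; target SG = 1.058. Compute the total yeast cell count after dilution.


V_w = V·((SG_c−1)/(SG_t−1)−1);  °P = 259 − 259/SG_t;  cells = rate·(V+V_w)·°P
V_w = 23.9·((1.081−1)/(1.058−1)−1) = 9.4776
V_final = 23.9 + 9.4776 = 33.3776
°P = 259 − 259/1.058 = 14.1985
cells = 0.9·33.3776·14.1985

426.5201 billion cells


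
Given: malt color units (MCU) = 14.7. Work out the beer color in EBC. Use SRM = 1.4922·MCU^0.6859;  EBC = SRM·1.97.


SRM = 1.4922·14.7^0.6859 = 9.4295
EBC = 9.4295·1.97

18.5762 EBC


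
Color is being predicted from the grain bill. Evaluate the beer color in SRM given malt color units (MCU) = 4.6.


SRM = 1.4922 · MCU^0.6859
SRM = 1.4922 · 4.6^0.6859

4.2502 SRM


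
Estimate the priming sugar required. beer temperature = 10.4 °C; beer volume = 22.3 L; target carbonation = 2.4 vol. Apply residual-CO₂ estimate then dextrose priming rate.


residual = 14.695·(0.01821 + 0.09011·e^(−0.04·T));  sugar = (target − residual)·4.0·V
residual = 14.695·(0.01821 + 0.09011·e^(−0.04·10.4)) = 1.1411
sugar = (2.4 − 1.1411)·4.0·22.3

112.2919 g


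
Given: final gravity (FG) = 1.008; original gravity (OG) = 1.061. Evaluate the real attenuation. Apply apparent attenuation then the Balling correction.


AA = (OG−FG)/(OG−1)·100;  RA = AA·0.8192
AA = (1.061 − 1.008)/(1.061 − 1)·100 = 86.8852
RA = 86.8852·0.8192

71.1764 %


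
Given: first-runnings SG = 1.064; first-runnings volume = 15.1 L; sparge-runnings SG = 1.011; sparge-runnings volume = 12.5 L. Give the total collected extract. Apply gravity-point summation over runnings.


total = Σ (SG_i − 1)·1000·V_i
first = (1.064 − 1)·1000·15.1 = 966.4000
sparge = (1.011 − 1)·1000·12.5 = 137.5000
total = 966.4000 + 137.5000

1103.9000 gravity·L


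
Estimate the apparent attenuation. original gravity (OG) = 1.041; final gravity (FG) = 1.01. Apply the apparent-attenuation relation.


AA = (OG − FG)/(OG − 1) · 100
AA = (1.041 − 1.01)/(1.041 − 1) · 100

75.6098 %


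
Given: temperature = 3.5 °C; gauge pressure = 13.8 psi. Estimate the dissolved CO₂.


vols = (P + 14.695)·(0.01821 + 0.09011·e^(−0.04·T))
vols = (13.8 + 14.695)·(0.01821 + 0.09011·e^(−0.04·3.5))

2.7511 volumes


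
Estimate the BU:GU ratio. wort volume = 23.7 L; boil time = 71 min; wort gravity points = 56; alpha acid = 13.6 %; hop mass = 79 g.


U = 1.65·0.000125^(GP/1000)·(1−e^(−0.04t))/4.15;  IBU = (α/100)·m·U·1000/V;  BU:GU = IBU/GP
U = 1.65·0.000125^(56/1000)·(1−e^(−0.04·71))/4.15 = 0.2263
IBU = (13.6/100)·79·0.2263·1000/23.7 = 102.5971
BU:GU = 102.5971/56

1.8321


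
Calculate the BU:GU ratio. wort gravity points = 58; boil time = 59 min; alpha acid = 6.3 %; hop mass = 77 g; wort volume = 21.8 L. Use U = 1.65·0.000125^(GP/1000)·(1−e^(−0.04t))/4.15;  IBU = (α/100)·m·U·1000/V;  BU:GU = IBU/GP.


U = 1.65·0.000125^(58/1000)·(1−e^(−0.04·59))/4.15 = 0.2138
IBU = (6.3/100)·77·0.2138·1000/21.8 = 47.5727
BU:GU = 47.5727/58

0.8202


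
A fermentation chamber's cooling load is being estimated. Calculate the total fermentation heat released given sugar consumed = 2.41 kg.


Q = m_sugar · 590 kJ/kg
Q = 2.41 · 590

1421.9000 kJ


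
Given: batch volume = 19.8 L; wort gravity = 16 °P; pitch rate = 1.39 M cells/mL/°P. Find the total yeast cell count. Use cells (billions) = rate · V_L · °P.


cells = 1.39 · 19.8 · 16

440.3520 billion cells


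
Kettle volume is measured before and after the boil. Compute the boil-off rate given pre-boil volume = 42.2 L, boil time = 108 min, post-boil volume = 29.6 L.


rate = (V_pre − V_post) / (t_min/60)
rate = (42.2 − 29.6) / (108/60)

7.0000 L/hr


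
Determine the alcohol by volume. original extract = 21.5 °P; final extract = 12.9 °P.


SG = 259/(259 − P);  ABV = (OG − FG)·131.25
OG = 259/(259 − 21.5) = 1.0905
FG = 259/(259 − 12.9) = 1.0524
ABV = (1.0905 − 1.0524)·131.25

5.0018 % ABV


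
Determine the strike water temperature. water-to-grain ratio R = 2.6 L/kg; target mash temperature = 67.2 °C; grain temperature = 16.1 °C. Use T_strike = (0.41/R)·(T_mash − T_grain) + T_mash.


T_strike = (0.41/2.6)·(67.2 − 16.1) + 67.2

75.2581 °C


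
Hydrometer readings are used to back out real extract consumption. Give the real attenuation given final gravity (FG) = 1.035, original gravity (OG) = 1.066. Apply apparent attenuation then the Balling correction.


AA = (OG−FG)/(OG−1)·100;  RA = AA·0.8192
AA = (1.066 − 1.035)/(1.066 − 1)·100 = 46.9697
RA = 46.9697·0.8192

38.4776 %


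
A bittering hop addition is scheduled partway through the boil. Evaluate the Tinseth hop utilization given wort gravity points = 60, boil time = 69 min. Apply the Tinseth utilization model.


U = 1.65·0.000125^(GP/1000) · (1 − e^(−0.04·t))/4.15
bigness = 1.65·0.000125^(60/1000) = 0.9623
boil_factor = (1 − e^(−0.04·69))/4.15 = 0.2257
U = 0.9623 · 0.2257

0.2172
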